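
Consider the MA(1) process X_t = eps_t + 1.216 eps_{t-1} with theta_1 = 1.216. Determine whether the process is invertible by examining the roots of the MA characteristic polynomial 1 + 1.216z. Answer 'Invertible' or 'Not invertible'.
\text{Not invertible}

The MA(q) characteristic polynomial is P(z) = 1 + 1.216z.
Invertibility requires all roots to lie outside the unit circle, i.e. |z| > 1 for every root.
This is linear in z: 1 + (1.216) z = 0  =>  z = -1/(1.216) = -0.822368,  |z| = 0.822368.
Moduli of all roots: 0.8224.
All moduli strictly greater than 1? No.
Verdict: Not invertible.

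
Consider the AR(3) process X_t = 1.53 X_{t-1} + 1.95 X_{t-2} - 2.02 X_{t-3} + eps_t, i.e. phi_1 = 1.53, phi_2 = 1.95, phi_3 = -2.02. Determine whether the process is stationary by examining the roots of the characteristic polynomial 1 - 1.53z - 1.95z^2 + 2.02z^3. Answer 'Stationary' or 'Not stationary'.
\text{Not stationary}

The AR(p) characteristic polynomial is P(z) = 1 - 1.53z - 1.95z^2 + 2.02z^3.
Stationarity requires all roots to lie outside the unit circle, i.e. |z| > 1 for every root.
Degree 3: look for a simple real root z0 first, then factor out (1 - z/z0) and solve the remaining quadratic.
Testing z0 = 0.5: P(0.5) = 1 + (-1.53)(0.5) + (-1.95)(0.5)^2 + (2.02)(0.5)^3
  = 1 + (-0.765) + (-0.4875) + (0.2525) = 0.  So z_0 = 0.5 is a root, |z_0| = 0.5.
Divide out the factor (1 - 2 z) = (1 - z/z0) (since 1/z0 = 2):
  P(z) = (1 - 2 z)(1 + (0.47) z + (-1.01) z^2)
  [check: z-coef 0.47 - (2) = -1.53; z^2-coef -1.01 - (2)(0.47) = -1.95; z^3-coef -(2)(-1.01) = 2.02.]
Remaining roots from the quadratic factor 1 + (0.47) z + (-1.01) z^2:
  Set 1 + (0.47) z + (-1.01) z^2 = 0, i.e. a z^2 + b z + c = 0 with a = -1.01, b = 0.47, c = 1.
  Discriminant D = b^2 - 4ac = (0.47)^2 - 4*(-1.01)*1 = 0.2209 - (-4.04) = 4.2609.
  D >= 0, so the roots are real: z = (-b +/- sqrt(D)) / (2a) = (-0.47 +/- 2.064195) / (-2.02).
    z_1 = (-0.47 + 2.064195) / (-2.02) = -0.7892,   |z_1| = 0.7892.
    z_2 = (-0.47 - 2.064195) / (-2.02) = 1.2546,   |z_2| = 1.2546.
Moduli of all roots: 0.5000, 0.7892, 1.2546.
All moduli strictly greater than 1? No.
Verdict: Not stationary.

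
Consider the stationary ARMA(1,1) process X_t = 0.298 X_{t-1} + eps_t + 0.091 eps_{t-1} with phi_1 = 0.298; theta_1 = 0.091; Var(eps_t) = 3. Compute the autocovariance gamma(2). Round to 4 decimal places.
\gamma(2) = 0.3920

Multiply the model equation by X_{t-k} and take expectations. With theta_0 = psi_0 = 1 and psi_j the MA(infinity) weights, this gives
  gamma(k) - sum_i phi_i gamma(k-i) = c_k,
  c_k = sigma^2 * sum_{j=k..q} theta_j psi_{j-k}   (c_k = 0 for k > q),
using gamma(-m) = gamma(m).
psi-weights needed (psi_j = theta_j + sum_i phi_i psi_{j-i}):
  psi_1 = theta_1 + phi_1 = 0.091 + (0.298) = 0.389
Right-hand sides:
  c_0 = sigma^2 (1 + theta_1 psi_1) = 3 * (1 + (0.091)(0.389)) = 3 * 1.035399 = 3.106197
  c_1 = sigma^2 theta_1 = 3 * (0.091) = 0.273
  c_2 = 0
Equations for k = 0 and k = 1 (AR order 1):
  gamma(0) = phi_1 gamma(1) + c_0
  gamma(1) = phi_1 gamma(0) + c_1
Substituting the second into the first: gamma(0) (1 - phi_1^2) = c_0 + phi_1 c_1, so
  gamma(0) = (c_0 + phi_1 c_1) / (1 - phi_1^2) = (3.106197 + (0.298)(0.273)) / (1 - (0.298)^2) = 3.187551 / 0.911196 = 3.498206.
  gamma(1) = phi_1 gamma(0) + c_1 = (0.298)(3.498206) + (0.273) = 1.315465.
For k = 2 (> q): gamma(2) = phi_1 gamma(1) = (0.298)(1.315465) = 0.392009.
Therefore gamma(2) = 0.3920 (to 4 decimal places).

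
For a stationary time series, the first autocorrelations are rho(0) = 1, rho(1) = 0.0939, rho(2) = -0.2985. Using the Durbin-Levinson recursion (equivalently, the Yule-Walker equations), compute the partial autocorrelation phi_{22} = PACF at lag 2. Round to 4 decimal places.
\phi_{22} = -0.3101

The PACF at lag k is phi_{kk}, the last component of the solution
to the Yule-Walker system G_k phi = r_k where
  (G_k)_{ij} = rho(|i - j|), (r_k)_i = rho(i), i,j = 1..k.
Equivalently, Durbin-Levinson gives phi_{kk} iteratively:
  phi_{11} = rho(1)
  phi_{kk} = [rho(k) - sum_{j=1..k-1} phi_{k-1,j} rho(k-j)]
            / [1 - sum_{j=1..k-1} phi_{k-1,j} rho(j)],
  phi_{k,j} = phi_{k-1,j} - phi_{kk} phi_{k-1,k-j},  j = 1..k-1.
Step k = 1:
  phi_11 = rho(1) = 0.0939.
Step k = 2:
  phi_22 = [rho(2) - phi_11 rho(1)] / [1 - phi_11 rho(1)] = [-0.2985 - (0.0939)(0.0939)] / [1 - (0.0939)(0.0939)]
         = -0.30731721 / 0.99118279 = -0.3101.
Therefore phi_{22} = -0.3101.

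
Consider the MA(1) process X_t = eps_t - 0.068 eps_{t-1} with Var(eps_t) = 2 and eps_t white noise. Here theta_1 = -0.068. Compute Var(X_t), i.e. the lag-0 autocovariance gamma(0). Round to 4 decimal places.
\gamma(0) = 2.0092

For an MA(q) process X_t = eps_t + sum_i theta_i eps_{t-i} with
Var(eps_t) = sigma^2, the variance is
  gamma(0) = sigma^2 * (1 + sum_i theta_i^2).
  sum_i theta_i^2 = (-0.068)^2 = 0.004624.
  gamma(0) = 2 * (1 + 0.004624) = 2 * 1.004624 = 2.009248, which rounds to 2.0092.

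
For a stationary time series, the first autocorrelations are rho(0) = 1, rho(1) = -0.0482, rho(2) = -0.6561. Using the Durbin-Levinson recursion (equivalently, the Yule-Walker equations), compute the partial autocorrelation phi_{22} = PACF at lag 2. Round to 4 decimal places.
\phi_{22} = -0.6600

The PACF at lag k is phi_{kk}, the last component of the solution
to the Yule-Walker system G_k phi = r_k where
  (G_k)_{ij} = rho(|i - j|), (r_k)_i = rho(i), i,j = 1..k.
Equivalently, Durbin-Levinson gives phi_{kk} iteratively:
  phi_{11} = rho(1)
  phi_{kk} = [rho(k) - sum_{j=1..k-1} phi_{k-1,j} rho(k-j)]
            / [1 - sum_{j=1..k-1} phi_{k-1,j} rho(j)],
  phi_{k,j} = phi_{k-1,j} - phi_{kk} phi_{k-1,k-j},  j = 1..k-1.
Step k = 1:
  phi_11 = rho(1) = -0.0482.
Step k = 2:
  phi_22 = [rho(2) - phi_11 rho(1)] / [1 - phi_11 rho(1)] = [-0.6561 - (-0.0482)(-0.0482)] / [1 - (-0.0482)(-0.0482)]
         = -0.65842324 / 0.99767676 = -0.66.
Therefore phi_{22} = -0.6600.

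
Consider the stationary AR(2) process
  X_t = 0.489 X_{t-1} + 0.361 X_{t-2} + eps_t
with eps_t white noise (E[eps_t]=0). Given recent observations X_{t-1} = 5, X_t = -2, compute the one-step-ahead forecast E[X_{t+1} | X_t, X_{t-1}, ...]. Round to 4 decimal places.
E[X_{t+1} \mid \mathcal F_t] = 0.8270

For an AR(p) model X_t = c + sum_i phi_i X_{t-i} + eps_t, the
one-step-ahead conditional mean is
  E[X_{t+1} | X_t, ...] = c + sum_i phi_i X_{t+1-i}.
Substitute known values:
  E[X_{t+1} | ...] = (0.489) * (-2) + (0.361) * (5)
                   = 0.8270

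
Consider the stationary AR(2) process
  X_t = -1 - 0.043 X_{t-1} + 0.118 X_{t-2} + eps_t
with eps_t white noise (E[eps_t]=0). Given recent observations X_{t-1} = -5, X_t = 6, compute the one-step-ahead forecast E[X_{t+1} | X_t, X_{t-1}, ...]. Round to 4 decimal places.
E[X_{t+1} \mid \mathcal F_t] = -1.8480

For an AR(p) model X_t = c + sum_i phi_i X_{t-i} + eps_t, the
one-step-ahead conditional mean is
  E[X_{t+1} | X_t, ...] = c + sum_i phi_i X_{t+1-i}.
Substitute known values:
  E[X_{t+1} | ...] = -1 + (-0.043) * (6) + (0.118) * (-5)
                   = -1.8480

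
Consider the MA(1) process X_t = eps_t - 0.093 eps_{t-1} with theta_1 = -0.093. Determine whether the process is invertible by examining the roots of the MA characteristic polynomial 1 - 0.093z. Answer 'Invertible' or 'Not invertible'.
\text{Invertible}

The MA(q) characteristic polynomial is P(z) = 1 - 0.093z.
Invertibility requires all roots to lie outside the unit circle, i.e. |z| > 1 for every root.
This is linear in z: 1 + (-0.093) z = 0  =>  z = -1/(-0.093) = 10.752688,  |z| = 10.752688.
Moduli of all roots: 10.7527.
All moduli strictly greater than 1? Yes.
Verdict: Invertible.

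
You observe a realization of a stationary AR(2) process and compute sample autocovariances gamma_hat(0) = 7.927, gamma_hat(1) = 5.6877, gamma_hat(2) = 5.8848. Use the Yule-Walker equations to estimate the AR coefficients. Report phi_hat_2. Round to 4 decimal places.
\hat\phi_{2} = 0.4690

The Yule-Walker equations for an AR(p) process read, in matrix form,
  Gamma_p phi = r_p,   with   (Gamma_p)_{ij} = gamma(|i - j|),
                       (r_p)_i = gamma(i),   i,j = 1..p.
Substitute the sample gammas (Toeplitz matrix and right-hand side of size 2):
  Gamma_p = [[7.927, 5.6877], [5.6877, 7.927]]
  r_p     = [5.6877, 5.8848]
Written out:
  7.927 phi_1 + 5.6877 phi_2 = 5.6877
  5.6877 phi_1 + 7.927 phi_2 = 5.8848
Solve by Cramer's rule:
  det = gamma(0)^2 - gamma(1)^2 = (7.927)^2 - (5.6877)^2 = 62.837329 - 32.34993129 = 30.48739771
  phi_hat_1 = [gamma(1) gamma(0) - gamma(1) gamma(2)] / det = [(5.6877)(7.927) - (5.6877)(5.8848)] / 30.48739771 = 11.61542094 / 30.48739771 = 0.381
  phi_hat_2 = [gamma(0) gamma(2) - gamma(1)^2] / det = [(7.927)(5.8848) - (5.6877)^2] / 30.48739771 = 14.29887831 / 30.48739771 = 0.469
So phi_hat = [0.3810, 0.4690].
Therefore phi_hat_2 = 0.4690.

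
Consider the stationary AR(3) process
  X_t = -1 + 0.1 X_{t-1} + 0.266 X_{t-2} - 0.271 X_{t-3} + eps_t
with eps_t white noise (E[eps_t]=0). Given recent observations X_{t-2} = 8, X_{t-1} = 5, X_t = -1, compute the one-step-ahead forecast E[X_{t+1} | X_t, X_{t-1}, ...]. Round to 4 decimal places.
E[X_{t+1} \mid \mathcal F_t] = -1.9380

For an AR(p) model X_t = c + sum_i phi_i X_{t-i} + eps_t, the
one-step-ahead conditional mean is
  E[X_{t+1} | X_t, ...] = c + sum_i phi_i X_{t+1-i}.
Substitute known values:
  E[X_{t+1} | ...] = -1 + (0.1) * (-1) + (0.266) * (5) + (-0.271) * (8)
                   = -1.9380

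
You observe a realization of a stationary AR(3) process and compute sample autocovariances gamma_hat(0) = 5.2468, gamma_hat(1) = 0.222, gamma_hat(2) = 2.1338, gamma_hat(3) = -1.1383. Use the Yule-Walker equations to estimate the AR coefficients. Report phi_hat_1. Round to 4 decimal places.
\hat\phi_{1} = 0.1440

The Yule-Walker equations for an AR(p) process read, in matrix form,
  Gamma_p phi = r_p,   with   (Gamma_p)_{ij} = gamma(|i - j|),
                       (r_p)_i = gamma(i),   i,j = 1..p.
Substitute the sample gammas (Toeplitz matrix and right-hand side of size 3):
  Gamma_p = [[5.2468, 0.222, 2.1338], [0.222, 5.2468, 0.222], [2.1338, 0.222, 5.2468]]
  r_p     = [0.222, 2.1338, -1.1383]
Written out (R1..R3):
  (R1) 5.2468 phi_1 + 0.222 phi_2 + 2.1338 phi_3 = 0.222
  (R2) 0.222 phi_1 + 5.2468 phi_2 + 0.222 phi_3 = 2.1338
  (R3) 2.1338 phi_1 + 0.222 phi_2 + 5.2468 phi_3 = -1.1383
Gaussian elimination:
  R2 <- R2 - (0.222/5.2468) R1 = R2 - (0.042312) R1:  5.237407 phi_2 + 0.131716 phi_3 = 2.124407
  R3 <- R3 - (2.1338/5.2468) R1 = R3 - (0.406686) R1:  0.131716 phi_2 + 4.379013 phi_3 = -1.228584
  R3 <- R3 - (0.131716/5.237407) R2 = R3 - (0.025149) R2:  4.375701 phi_3 = -1.282011
Back-substitution:
  phi_hat_3 = -1.282011 / 4.375701 = -0.292984
  phi_hat_2 = (2.124407 - (0.131716)(-0.292984)) / 5.237407 = 0.41299
  phi_hat_1 = (0.222 - (0.222)(0.41299) - (2.1338)(-0.292984)) / 5.2468 = 0.14399
So phi_hat = [0.1440, 0.4130, -0.2930].
Therefore phi_hat_1 = 0.1440.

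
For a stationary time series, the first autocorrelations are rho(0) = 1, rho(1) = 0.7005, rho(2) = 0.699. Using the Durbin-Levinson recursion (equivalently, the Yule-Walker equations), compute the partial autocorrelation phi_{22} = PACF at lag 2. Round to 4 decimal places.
\phi_{22} = 0.4090

The PACF at lag k is phi_{kk}, the last component of the solution
to the Yule-Walker system G_k phi = r_k where
  (G_k)_{ij} = rho(|i - j|), (r_k)_i = rho(i), i,j = 1..k.
Equivalently, Durbin-Levinson gives phi_{kk} iteratively:
  phi_{11} = rho(1)
  phi_{kk} = [rho(k) - sum_{j=1..k-1} phi_{k-1,j} rho(k-j)]
            / [1 - sum_{j=1..k-1} phi_{k-1,j} rho(j)],
  phi_{k,j} = phi_{k-1,j} - phi_{kk} phi_{k-1,k-j},  j = 1..k-1.
Step k = 1:
  phi_11 = rho(1) = 0.7005.
Step k = 2:
  phi_22 = [rho(2) - phi_11 rho(1)] / [1 - phi_11 rho(1)] = [0.699 - (0.7005)(0.7005)] / [1 - (0.7005)(0.7005)]
         = 0.20829975 / 0.50929975 = 0.409.
Therefore phi_{22} = 0.4090.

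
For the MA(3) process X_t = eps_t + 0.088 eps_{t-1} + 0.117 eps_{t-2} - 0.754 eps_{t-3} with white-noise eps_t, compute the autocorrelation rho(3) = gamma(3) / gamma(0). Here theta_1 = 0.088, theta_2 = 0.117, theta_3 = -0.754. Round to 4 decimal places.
\rho(3) = -0.4742

For an MA(q) process with theta_0 = 1, the autocovariance is
  gamma(k) = sigma^2 * sum_{i=0..q-k} theta_i * theta_{i+k},
and rho(k) = gamma(k) / gamma(0). Sigma^2 cancels.
  numerator   = (1)*(-0.754) = -0.754.
  denominator = (1)^2 + (0.088)^2 + (0.117)^2 + (-0.754)^2 = 1.589949.
  rho(3) = -0.754 / 1.589949 = -0.4742.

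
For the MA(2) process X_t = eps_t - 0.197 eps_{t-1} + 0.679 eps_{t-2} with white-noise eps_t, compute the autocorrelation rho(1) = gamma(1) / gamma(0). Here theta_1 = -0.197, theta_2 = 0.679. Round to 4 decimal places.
\rho(1) = -0.2205

For an MA(q) process with theta_0 = 1, the autocovariance is
  gamma(k) = sigma^2 * sum_{i=0..q-k} theta_i * theta_{i+k},
and rho(k) = gamma(k) / gamma(0). Sigma^2 cancels.
  numerator   = (1)*(-0.197) + (-0.197)*(0.679) = -0.330763.
  denominator = (1)^2 + (-0.197)^2 + (0.679)^2 = 1.49985.
  rho(1) = -0.330763 / 1.49985 = -0.2205.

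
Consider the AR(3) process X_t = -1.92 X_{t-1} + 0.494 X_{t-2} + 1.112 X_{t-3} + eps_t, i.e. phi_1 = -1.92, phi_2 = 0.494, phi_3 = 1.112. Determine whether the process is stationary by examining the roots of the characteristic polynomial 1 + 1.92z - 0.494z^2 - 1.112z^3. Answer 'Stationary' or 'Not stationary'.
\text{Not stationary}

The AR(p) characteristic polynomial is P(z) = 1 + 1.92z - 0.494z^2 - 1.112z^3.
Stationarity requires all roots to lie outside the unit circle, i.e. |z| > 1 for every root.
Degree 3: look for a simple real root z0 first, then factor out (1 - z/z0) and solve the remaining quadratic.
Testing z0 = -1.25: P(-1.25) = 1 + (1.92)(-1.25) + (-0.494)(-1.25)^2 + (-1.112)(-1.25)^3
  = 1 + (-2.4) + (-0.771875) + (2.171875) = 0.  So z_0 = -1.25 is a root, |z_0| = 1.25.
Divide out the factor (1 + 0.8 z) = (1 - z/z0) (since 1/z0 = -0.8):
  P(z) = (1 + 0.8 z)(1 + (1.12) z + (-1.39) z^2)
  [check: z-coef 1.12 - (-0.8) = 1.92; z^2-coef -1.39 - (-0.8)(1.12) = -0.494; z^3-coef -(-0.8)(-1.39) = -1.112.]
Remaining roots from the quadratic factor 1 + (1.12) z + (-1.39) z^2:
  Set 1 + (1.12) z + (-1.39) z^2 = 0, i.e. a z^2 + b z + c = 0 with a = -1.39, b = 1.12, c = 1.
  Discriminant D = b^2 - 4ac = (1.12)^2 - 4*(-1.39)*1 = 1.2544 - (-5.56) = 6.8144.
  D >= 0, so the roots are real: z = (-b +/- sqrt(D)) / (2a) = (-1.12 +/- 2.610441) / (-2.78).
    z_1 = (-1.12 + 2.610441) / (-2.78) = -0.5361,   |z_1| = 0.5361.
    z_2 = (-1.12 - 2.610441) / (-2.78) = 1.3419,   |z_2| = 1.3419.
Moduli of all roots: 1.2500, 0.5361, 1.3419.
All moduli strictly greater than 1? No.
Verdict: Not stationary.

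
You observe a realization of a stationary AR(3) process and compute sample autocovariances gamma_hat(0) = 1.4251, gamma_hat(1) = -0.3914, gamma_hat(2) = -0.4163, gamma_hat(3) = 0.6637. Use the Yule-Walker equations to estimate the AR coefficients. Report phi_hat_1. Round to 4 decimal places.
\hat\phi_{1} = -0.2590

The Yule-Walker equations for an AR(p) process read, in matrix form,
  Gamma_p phi = r_p,   with   (Gamma_p)_{ij} = gamma(|i - j|),
                       (r_p)_i = gamma(i),   i,j = 1..p.
Substitute the sample gammas (Toeplitz matrix and right-hand side of size 3):
  Gamma_p = [[1.4251, -0.3914, -0.4163], [-0.3914, 1.4251, -0.3914], [-0.4163, -0.3914, 1.4251]]
  r_p     = [-0.3914, -0.4163, 0.6637]
Written out (R1..R3):
  (R1) 1.4251 phi_1 - 0.3914 phi_2 - 0.4163 phi_3 = -0.3914
  (R2) -0.3914 phi_1 + 1.4251 phi_2 - 0.3914 phi_3 = -0.4163
  (R3) -0.4163 phi_1 - 0.3914 phi_2 + 1.4251 phi_3 = 0.6637
Gaussian elimination:
  R2 <- R2 - (-0.3914/1.4251) R1 = R2 - (-0.274647) R1:  1.317603 phi_2 - 0.505736 phi_3 = -0.523797
  R3 <- R3 - (-0.4163/1.4251) R1 = R3 - (-0.29212) R1:  -0.505736 phi_2 + 1.303491 phi_3 = 0.549364
  R3 <- R3 - (-0.505736/1.317603) R2 = R3 - (-0.38383) R2:  1.109374 phi_3 = 0.348315
Back-substitution:
  phi_hat_3 = 0.348315 / 1.109374 = 0.313975
  phi_hat_2 = (-0.523797 - (-0.505736)(0.313975)) / 1.317603 = -0.277025
  phi_hat_1 = (-0.3914 - (-0.3914)(-0.277025) - (-0.4163)(0.313975)) / 1.4251 = -0.259013
So phi_hat = [-0.2590, -0.2770, 0.3140].
Therefore phi_hat_1 = -0.2590.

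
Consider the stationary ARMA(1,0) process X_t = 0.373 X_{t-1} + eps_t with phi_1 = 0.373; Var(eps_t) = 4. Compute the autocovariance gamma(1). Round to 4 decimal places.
\gamma(1) = 1.7331

Multiply the model equation by X_{t-k} and take expectations. With theta_0 = psi_0 = 1 and psi_j the MA(infinity) weights, this gives
  gamma(k) - sum_i phi_i gamma(k-i) = c_k,
  c_k = sigma^2 * sum_{j=k..q} theta_j psi_{j-k}   (c_k = 0 for k > q),
using gamma(-m) = gamma(m).
Pure AR (q = 0): c_0 = sigma^2 = 4, c_k = 0 for k >= 1.
Equations for k = 0 and k = 1 (AR order 1):
  gamma(0) = phi_1 gamma(1) + c_0
  gamma(1) = phi_1 gamma(0) + c_1
Substituting the second into the first: gamma(0) (1 - phi_1^2) = c_0 + phi_1 c_1, so
  gamma(0) = c_0 / (1 - phi_1^2) = 4 / (1 - (0.373)^2) = 4 / 0.860871 = 4.646457.
  gamma(1) = phi_1 gamma(0) = (0.373)(4.646457) = 1.733128.
Therefore gamma(1) = 1.7331 (to 4 decimal places).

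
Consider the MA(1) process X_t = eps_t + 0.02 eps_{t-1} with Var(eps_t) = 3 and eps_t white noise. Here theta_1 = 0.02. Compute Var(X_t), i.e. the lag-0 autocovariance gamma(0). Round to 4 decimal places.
\gamma(0) = 3.0012

For an MA(q) process X_t = eps_t + sum_i theta_i eps_{t-i} with
Var(eps_t) = sigma^2, the variance is
  gamma(0) = sigma^2 * (1 + sum_i theta_i^2).
  sum_i theta_i^2 = (0.02)^2 = 0.0004.
  gamma(0) = 3 * (1 + 0.0004) = 3 * 1.0004 = 3.0012.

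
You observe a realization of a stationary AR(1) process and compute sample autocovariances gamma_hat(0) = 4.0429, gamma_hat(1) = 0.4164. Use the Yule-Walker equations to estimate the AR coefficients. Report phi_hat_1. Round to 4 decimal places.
\hat\phi_{1} = 0.1030

The Yule-Walker equations for an AR(p) process read, in matrix form,
  Gamma_p phi = r_p,   with   (Gamma_p)_{ij} = gamma(|i - j|),
                       (r_p)_i = gamma(i),   i,j = 1..p.
Substitute the sample gammas (Toeplitz matrix and right-hand side of size 1):
  Gamma_p = [[4.0429]]
  r_p     = [0.4164]
With p = 1 this is the single equation gamma(0) phi_1 = gamma(1):
  phi_hat_1 = gamma(1) / gamma(0) = 0.4164 / 4.0429 = 0.1030.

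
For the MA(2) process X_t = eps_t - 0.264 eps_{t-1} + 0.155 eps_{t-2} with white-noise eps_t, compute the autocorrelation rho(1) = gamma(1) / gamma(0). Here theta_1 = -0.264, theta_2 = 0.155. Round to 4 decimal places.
\rho(1) = -0.2788

For an MA(q) process with theta_0 = 1, the autocovariance is
  gamma(k) = sigma^2 * sum_{i=0..q-k} theta_i * theta_{i+k},
and rho(k) = gamma(k) / gamma(0). Sigma^2 cancels.
  numerator   = (1)*(-0.264) + (-0.264)*(0.155) = -0.30492.
  denominator = (1)^2 + (-0.264)^2 + (0.155)^2 = 1.093721.
  rho(1) = -0.30492 / 1.093721 = -0.2788.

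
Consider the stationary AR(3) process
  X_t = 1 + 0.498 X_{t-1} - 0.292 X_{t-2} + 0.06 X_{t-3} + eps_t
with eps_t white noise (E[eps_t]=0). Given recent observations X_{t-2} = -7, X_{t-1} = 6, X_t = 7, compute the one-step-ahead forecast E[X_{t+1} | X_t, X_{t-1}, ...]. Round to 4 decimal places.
E[X_{t+1} \mid \mathcal F_t] = 2.3140

For an AR(p) model X_t = c + sum_i phi_i X_{t-i} + eps_t, the
one-step-ahead conditional mean is
  E[X_{t+1} | X_t, ...] = c + sum_i phi_i X_{t+1-i}.
Substitute known values:
  E[X_{t+1} | ...] = 1 + (0.498) * (7) + (-0.292) * (6) + (0.06) * (-7)
                   = 2.3140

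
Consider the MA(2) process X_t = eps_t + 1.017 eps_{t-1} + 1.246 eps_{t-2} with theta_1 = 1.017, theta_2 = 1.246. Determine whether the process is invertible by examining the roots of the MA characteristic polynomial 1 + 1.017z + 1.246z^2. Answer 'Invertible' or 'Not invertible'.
\text{Not invertible}

The MA(q) characteristic polynomial is P(z) = 1 + 1.017z + 1.246z^2.
Invertibility requires all roots to lie outside the unit circle, i.e. |z| > 1 for every root.
Set 1 + (1.017) z + (1.246) z^2 = 0, i.e. a z^2 + b z + c = 0 with a = 1.246, b = 1.017, c = 1.
Discriminant D = b^2 - 4ac = (1.017)^2 - 4*(1.246)*1 = 1.034289 - (4.984) = -3.949711.
D < 0, so the roots are the complex-conjugate pair z = (-b +/- i sqrt(-D)) / (2a) = -0.4081 +/- 0.7975i.
For a conjugate pair |z|^2 = z * conj(z) = (product of roots) = c/a = 1/(1.246) = 0.802568, so |z| = sqrt(0.802568) = 0.8959 for both roots.
Moduli of all roots: 0.8959, 0.8959.
All moduli strictly greater than 1? No.
Verdict: Not invertible.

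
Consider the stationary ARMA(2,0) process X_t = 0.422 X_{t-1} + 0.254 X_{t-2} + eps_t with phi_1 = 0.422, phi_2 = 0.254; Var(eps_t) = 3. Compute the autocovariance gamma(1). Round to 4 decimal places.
\gamma(1) = 2.6678

Multiply the model equation by X_{t-k} and take expectations. With theta_0 = psi_0 = 1 and psi_j the MA(infinity) weights, this gives
  gamma(k) - sum_i phi_i gamma(k-i) = c_k,
  c_k = sigma^2 * sum_{j=k..q} theta_j psi_{j-k}   (c_k = 0 for k > q),
using gamma(-m) = gamma(m).
Pure AR (q = 0): c_0 = sigma^2 = 3, c_k = 0 for k >= 1.
Equations for k = 0, 1, 2 (AR order 2, c_2 = 0):
  (E0) gamma(0) = phi_1 gamma(1) + phi_2 gamma(2) + c_0
  (E1) gamma(1) = phi_1 gamma(0) + phi_2 gamma(1) + c_1
  (E2) gamma(2) = phi_1 gamma(1) + phi_2 gamma(0)
From (E1): gamma(1) = A gamma(0) + B with
  A = phi_1 / (1 - phi_2) = 0.422 / 0.746 = 0.565684,   B = c_1 / (1 - phi_2) = 0 / 0.746 = 0.
Insert (E2) into (E0): gamma(0) (1 - phi_2^2) = phi_1 (1 + phi_2) gamma(1) + c_0.
  phi_1 (1 + phi_2) = (0.422)(1.254) = 0.529188,   1 - phi_2^2 = 0.935484.
Replace gamma(1) by A gamma(0) + B and collect gamma(0):
  gamma(0) [0.935484 - (0.529188)(0.565684)] = c_0 = 3
  gamma(0) * 0.636131 = 3
  gamma(0) = 3 / 0.636131 = 4.71601.
  gamma(1) = A gamma(0) = (0.565684)(4.71601) = 2.66777.
Therefore gamma(1) = 2.6678 (to 4 decimal places).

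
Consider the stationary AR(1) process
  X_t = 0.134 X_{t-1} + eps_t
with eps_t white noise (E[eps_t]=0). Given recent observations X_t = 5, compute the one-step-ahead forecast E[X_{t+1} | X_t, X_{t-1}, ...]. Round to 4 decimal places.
E[X_{t+1} \mid \mathcal F_t] = 0.6700

For an AR(p) model X_t = c + sum_i phi_i X_{t-i} + eps_t, the
one-step-ahead conditional mean is
  E[X_{t+1} | X_t, ...] = c + sum_i phi_i X_{t+1-i}.
Substitute known values:
  E[X_{t+1} | ...] = (0.134) * (5)
                   = 0.6700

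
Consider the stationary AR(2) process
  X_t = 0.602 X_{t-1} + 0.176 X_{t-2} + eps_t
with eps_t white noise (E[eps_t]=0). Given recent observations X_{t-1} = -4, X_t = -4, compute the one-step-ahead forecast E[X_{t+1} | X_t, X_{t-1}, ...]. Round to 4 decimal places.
E[X_{t+1} \mid \mathcal F_t] = -3.1120

For an AR(p) model X_t = c + sum_i phi_i X_{t-i} + eps_t, the
one-step-ahead conditional mean is
  E[X_{t+1} | X_t, ...] = c + sum_i phi_i X_{t+1-i}.
Substitute known values:
  E[X_{t+1} | ...] = (0.602) * (-4) + (0.176) * (-4)
                   = -3.1120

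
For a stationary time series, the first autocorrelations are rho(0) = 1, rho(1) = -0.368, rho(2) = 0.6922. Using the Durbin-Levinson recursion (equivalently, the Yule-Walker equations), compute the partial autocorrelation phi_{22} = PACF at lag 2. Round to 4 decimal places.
\phi_{22} = 0.6440

The PACF at lag k is phi_{kk}, the last component of the solution
to the Yule-Walker system G_k phi = r_k where
  (G_k)_{ij} = rho(|i - j|), (r_k)_i = rho(i), i,j = 1..k.
Equivalently, Durbin-Levinson gives phi_{kk} iteratively:
  phi_{11} = rho(1)
  phi_{kk} = [rho(k) - sum_{j=1..k-1} phi_{k-1,j} rho(k-j)]
            / [1 - sum_{j=1..k-1} phi_{k-1,j} rho(j)],
  phi_{k,j} = phi_{k-1,j} - phi_{kk} phi_{k-1,k-j},  j = 1..k-1.
Step k = 1:
  phi_11 = rho(1) = -0.368.
Step k = 2:
  phi_22 = [rho(2) - phi_11 rho(1)] / [1 - phi_11 rho(1)] = [0.6922 - (-0.368)(-0.368)] / [1 - (-0.368)(-0.368)]
         = 0.556776 / 0.864576 = 0.644.
Therefore phi_{22} = 0.6440.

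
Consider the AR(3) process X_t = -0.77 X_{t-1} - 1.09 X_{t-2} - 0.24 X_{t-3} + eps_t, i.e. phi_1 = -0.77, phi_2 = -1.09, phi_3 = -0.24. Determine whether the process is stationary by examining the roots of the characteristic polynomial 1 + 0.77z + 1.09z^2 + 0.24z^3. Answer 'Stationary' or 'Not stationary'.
\text{Stationary}

The AR(p) characteristic polynomial is P(z) = 1 + 0.77z + 1.09z^2 + 0.24z^3.
Stationarity requires all roots to lie outside the unit circle, i.e. |z| > 1 for every root.
Degree 3: look for a simple real root z0 first, then factor out (1 - z/z0) and solve the remaining quadratic.
Testing z0 = -4: P(-4) = 1 + (0.77)(-4) + (1.09)(-4)^2 + (0.24)(-4)^3
  = 1 + (-3.08) + (17.44) + (-15.36) = 0.  So z_0 = -4 is a root, |z_0| = 4.
Divide out the factor (1 + 0.25 z) = (1 - z/z0) (since 1/z0 = -0.25):
  P(z) = (1 + 0.25 z)(1 + (0.52) z + (0.96) z^2)
  [check: z-coef 0.52 - (-0.25) = 0.77; z^2-coef 0.96 - (-0.25)(0.52) = 1.09; z^3-coef -(-0.25)(0.96) = 0.24.]
Remaining roots from the quadratic factor 1 + (0.52) z + (0.96) z^2:
  Set 1 + (0.52) z + (0.96) z^2 = 0, i.e. a z^2 + b z + c = 0 with a = 0.96, b = 0.52, c = 1.
  Discriminant D = b^2 - 4ac = (0.52)^2 - 4*(0.96)*1 = 0.2704 - (3.84) = -3.5696.
  D < 0, so the roots are the complex-conjugate pair z = (-b +/- i sqrt(-D)) / (2a) = -0.2708 +/- 0.984i.
  For a conjugate pair |z|^2 = z * conj(z) = (product of roots) = c/a = 1/(0.96) = 1.041667, so |z| = sqrt(1.041667) = 1.0206 for both roots.
Moduli of all roots: 4.0000, 1.0206, 1.0206.
All moduli strictly greater than 1? Yes.
Verdict: Stationary.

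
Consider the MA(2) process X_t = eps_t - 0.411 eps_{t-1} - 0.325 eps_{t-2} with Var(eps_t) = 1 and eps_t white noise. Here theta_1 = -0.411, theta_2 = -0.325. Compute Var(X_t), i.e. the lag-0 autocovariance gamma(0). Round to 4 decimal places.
\gamma(0) = 1.2745

For an MA(q) process X_t = eps_t + sum_i theta_i eps_{t-i} with
Var(eps_t) = sigma^2, the variance is
  gamma(0) = sigma^2 * (1 + sum_i theta_i^2).
  sum_i theta_i^2 = (-0.411)^2 + (-0.325)^2 = 0.168921 + 0.105625 = 0.274546.
  gamma(0) = 1 * (1 + 0.274546) = 1 * 1.274546 = 1.274546, which rounds to 1.2745.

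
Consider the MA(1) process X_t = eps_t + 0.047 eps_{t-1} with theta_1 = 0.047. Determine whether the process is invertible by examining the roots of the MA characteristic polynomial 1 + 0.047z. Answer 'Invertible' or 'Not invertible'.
\text{Invertible}

The MA(q) characteristic polynomial is P(z) = 1 + 0.047z.
Invertibility requires all roots to lie outside the unit circle, i.e. |z| > 1 for every root.
This is linear in z: 1 + (0.047) z = 0  =>  z = -1/(0.047) = -21.276596,  |z| = 21.276596.
Moduli of all roots: 21.2766.
All moduli strictly greater than 1? Yes.
Verdict: Invertible.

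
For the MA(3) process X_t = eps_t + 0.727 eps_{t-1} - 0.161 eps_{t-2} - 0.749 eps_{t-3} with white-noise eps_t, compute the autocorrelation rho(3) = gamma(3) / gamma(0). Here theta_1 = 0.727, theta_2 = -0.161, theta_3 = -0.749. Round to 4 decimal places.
\rho(3) = -0.3541

For an MA(q) process with theta_0 = 1, the autocovariance is
  gamma(k) = sigma^2 * sum_{i=0..q-k} theta_i * theta_{i+k},
and rho(k) = gamma(k) / gamma(0). Sigma^2 cancels.
  numerator   = (1)*(-0.749) = -0.749.
  denominator = (1)^2 + (0.727)^2 + (-0.161)^2 + (-0.749)^2 = 2.115451.
  rho(3) = -0.749 / 2.115451 = -0.3541.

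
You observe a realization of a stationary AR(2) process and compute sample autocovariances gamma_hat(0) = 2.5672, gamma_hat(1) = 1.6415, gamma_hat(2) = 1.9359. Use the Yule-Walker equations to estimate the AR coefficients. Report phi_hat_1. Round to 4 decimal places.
\hat\phi_{1} = 0.2660

The Yule-Walker equations for an AR(p) process read, in matrix form,
  Gamma_p phi = r_p,   with   (Gamma_p)_{ij} = gamma(|i - j|),
                       (r_p)_i = gamma(i),   i,j = 1..p.
Substitute the sample gammas (Toeplitz matrix and right-hand side of size 2):
  Gamma_p = [[2.5672, 1.6415], [1.6415, 2.5672]]
  r_p     = [1.6415, 1.9359]
Written out:
  2.5672 phi_1 + 1.6415 phi_2 = 1.6415
  1.6415 phi_1 + 2.5672 phi_2 = 1.9359
Solve by Cramer's rule:
  det = gamma(0)^2 - gamma(1)^2 = (2.5672)^2 - (1.6415)^2 = 6.59051584 - 2.69452225 = 3.89599359
  phi_hat_1 = [gamma(1) gamma(0) - gamma(1) gamma(2)] / det = [(1.6415)(2.5672) - (1.6415)(1.9359)] / 3.89599359 = 1.03627895 / 3.89599359 = 0.266
  phi_hat_2 = [gamma(0) gamma(2) - gamma(1)^2] / det = [(2.5672)(1.9359) - (1.6415)^2] / 3.89599359 = 2.27532023 / 3.89599359 = 0.584
So phi_hat = [0.2660, 0.5840].
Therefore phi_hat_1 = 0.2660.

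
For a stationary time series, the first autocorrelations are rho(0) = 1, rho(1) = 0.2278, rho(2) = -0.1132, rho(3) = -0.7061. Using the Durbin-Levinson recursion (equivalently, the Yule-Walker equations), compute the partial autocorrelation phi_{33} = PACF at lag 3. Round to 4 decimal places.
\phi_{33} = -0.6920

The PACF at lag k is phi_{kk}, the last component of the solution
to the Yule-Walker system G_k phi = r_k where
  (G_k)_{ij} = rho(|i - j|), (r_k)_i = rho(i), i,j = 1..k.
Equivalently, Durbin-Levinson gives phi_{kk} iteratively:
  phi_{11} = rho(1)
  phi_{kk} = [rho(k) - sum_{j=1..k-1} phi_{k-1,j} rho(k-j)]
            / [1 - sum_{j=1..k-1} phi_{k-1,j} rho(j)],
  phi_{k,j} = phi_{k-1,j} - phi_{kk} phi_{k-1,k-j},  j = 1..k-1.
Step k = 1:
  phi_11 = rho(1) = 0.2278.
Step k = 2:
  phi_22 = [rho(2) - phi_11 rho(1)] / [1 - phi_11 rho(1)] = [-0.1132 - (0.2278)(0.2278)] / [1 - (0.2278)(0.2278)]
         = -0.16509284 / 0.94810716 = -0.174129.
  Update: phi_21 = phi_11 - phi_22 phi_11 = 0.2278 - (-0.174129)(0.2278) = 0.267467.
Step k = 3:
  phi_33 = [rho(3) - phi_21 rho(2) - phi_22 rho(1)] / [1 - phi_21 rho(1) - phi_22 rho(2)]
    numerator   = -0.7061 - (0.267467)(-0.1132) - (-0.174129)(0.2278) = -0.63615623
    denominator = 1 - (0.267467)(0.2278) - (-0.174129)(-0.1132) = 0.91935973
  phi_33 = -0.63615623 / 0.91935973 = -0.692.
Therefore phi_{33} = -0.6920.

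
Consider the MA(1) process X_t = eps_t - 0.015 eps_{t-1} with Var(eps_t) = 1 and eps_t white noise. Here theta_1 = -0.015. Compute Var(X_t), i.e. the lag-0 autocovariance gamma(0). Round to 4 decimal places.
\gamma(0) = 1.0002

For an MA(q) process X_t = eps_t + sum_i theta_i eps_{t-i} with
Var(eps_t) = sigma^2, the variance is
  gamma(0) = sigma^2 * (1 + sum_i theta_i^2).
  sum_i theta_i^2 = (-0.015)^2 = 0.000225.
  gamma(0) = 1 * (1 + 0.000225) = 1 * 1.000225 = 1.000225, which rounds to 1.0002.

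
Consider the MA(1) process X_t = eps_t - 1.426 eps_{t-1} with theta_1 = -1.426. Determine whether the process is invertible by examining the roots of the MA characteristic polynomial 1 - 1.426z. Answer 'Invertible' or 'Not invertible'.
\text{Not invertible}

The MA(q) characteristic polynomial is P(z) = 1 - 1.426z.
Invertibility requires all roots to lie outside the unit circle, i.e. |z| > 1 for every root.
This is linear in z: 1 + (-1.426) z = 0  =>  z = -1/(-1.426) = 0.701262,  |z| = 0.701262.
Moduli of all roots: 0.7013.
All moduli strictly greater than 1? No.
Verdict: Not invertible.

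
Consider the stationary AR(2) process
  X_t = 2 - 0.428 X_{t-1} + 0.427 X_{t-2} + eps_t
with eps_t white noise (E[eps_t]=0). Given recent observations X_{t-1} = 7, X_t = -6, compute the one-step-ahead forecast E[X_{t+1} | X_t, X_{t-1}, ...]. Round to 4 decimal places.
E[X_{t+1} \mid \mathcal F_t] = 7.5570

For an AR(p) model X_t = c + sum_i phi_i X_{t-i} + eps_t, the
one-step-ahead conditional mean is
  E[X_{t+1} | X_t, ...] = c + sum_i phi_i X_{t+1-i}.
Substitute known values:
  E[X_{t+1} | ...] = 2 + (-0.428) * (-6) + (0.427) * (7)
                   = 7.5570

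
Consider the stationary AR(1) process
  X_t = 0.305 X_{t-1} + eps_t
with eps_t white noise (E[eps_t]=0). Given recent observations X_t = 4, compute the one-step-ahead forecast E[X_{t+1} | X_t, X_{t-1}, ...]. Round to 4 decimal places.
E[X_{t+1} \mid \mathcal F_t] = 1.2200

For an AR(p) model X_t = c + sum_i phi_i X_{t-i} + eps_t, the
one-step-ahead conditional mean is
  E[X_{t+1} | X_t, ...] = c + sum_i phi_i X_{t+1-i}.
Substitute known values:
  E[X_{t+1} | ...] = (0.305) * (4)
                   = 1.2200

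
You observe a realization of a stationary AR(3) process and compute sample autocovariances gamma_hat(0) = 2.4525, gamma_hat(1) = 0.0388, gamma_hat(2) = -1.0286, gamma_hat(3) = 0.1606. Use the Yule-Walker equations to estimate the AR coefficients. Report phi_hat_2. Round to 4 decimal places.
\hat\phi_{2} = -0.4220

The Yule-Walker equations for an AR(p) process read, in matrix form,
  Gamma_p phi = r_p,   with   (Gamma_p)_{ij} = gamma(|i - j|),
                       (r_p)_i = gamma(i),   i,j = 1..p.
Substitute the sample gammas (Toeplitz matrix and right-hand side of size 3):
  Gamma_p = [[2.4525, 0.0388, -1.0286], [0.0388, 2.4525, 0.0388], [-1.0286, 0.0388, 2.4525]]
  r_p     = [0.0388, -1.0286, 0.1606]
Written out (R1..R3):
  (R1) 2.4525 phi_1 + 0.0388 phi_2 - 1.0286 phi_3 = 0.0388
  (R2) 0.0388 phi_1 + 2.4525 phi_2 + 0.0388 phi_3 = -1.0286
  (R3) -1.0286 phi_1 + 0.0388 phi_2 + 2.4525 phi_3 = 0.1606
Gaussian elimination:
  R2 <- R2 - (0.0388/2.4525) R1 = R2 - (0.015821) R1:  2.451886 phi_2 + 0.055073 phi_3 = -1.029214
  R3 <- R3 - (-1.0286/2.4525) R1 = R3 - (-0.419409) R1:  0.055073 phi_2 + 2.021096 phi_3 = 0.176873
  R3 <- R3 - (0.055073/2.451886) R2 = R3 - (0.022462) R2:  2.019859 phi_3 = 0.199991
Back-substitution:
  phi_hat_3 = 0.199991 / 2.019859 = 0.099012
  phi_hat_2 = (-1.029214 - (0.055073)(0.099012)) / 2.451886 = -0.421988
  phi_hat_1 = (0.0388 - (0.0388)(-0.421988) - (-1.0286)(0.099012)) / 2.4525 = 0.064023
So phi_hat = [0.0640, -0.4220, 0.0990].
Therefore phi_hat_2 = -0.4220.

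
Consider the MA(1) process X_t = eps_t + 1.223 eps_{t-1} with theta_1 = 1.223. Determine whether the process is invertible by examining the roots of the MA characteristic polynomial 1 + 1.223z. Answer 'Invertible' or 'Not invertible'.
\text{Not invertible}

The MA(q) characteristic polynomial is P(z) = 1 + 1.223z.
Invertibility requires all roots to lie outside the unit circle, i.e. |z| > 1 for every root.
This is linear in z: 1 + (1.223) z = 0  =>  z = -1/(1.223) = -0.817661,  |z| = 0.817661.
Moduli of all roots: 0.8177.
All moduli strictly greater than 1? No.
Verdict: Not invertible.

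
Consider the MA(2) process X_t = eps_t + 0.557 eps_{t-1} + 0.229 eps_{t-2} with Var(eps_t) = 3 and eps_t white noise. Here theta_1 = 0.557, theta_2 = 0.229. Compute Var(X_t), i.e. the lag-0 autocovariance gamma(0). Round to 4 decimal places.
\gamma(0) = 4.0881

For an MA(q) process X_t = eps_t + sum_i theta_i eps_{t-i} with
Var(eps_t) = sigma^2, the variance is
  gamma(0) = sigma^2 * (1 + sum_i theta_i^2).
  sum_i theta_i^2 = (0.557)^2 + (0.229)^2 = 0.310249 + 0.052441 = 0.36269.
  gamma(0) = 3 * (1 + 0.36269) = 3 * 1.36269 = 4.08807, which rounds to 4.0881.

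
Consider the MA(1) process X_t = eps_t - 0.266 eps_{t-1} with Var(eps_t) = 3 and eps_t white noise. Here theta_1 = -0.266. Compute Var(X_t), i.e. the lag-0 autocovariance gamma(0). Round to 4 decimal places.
\gamma(0) = 3.2123

For an MA(q) process X_t = eps_t + sum_i theta_i eps_{t-i} with
Var(eps_t) = sigma^2, the variance is
  gamma(0) = sigma^2 * (1 + sum_i theta_i^2).
  sum_i theta_i^2 = (-0.266)^2 = 0.070756.
  gamma(0) = 3 * (1 + 0.070756) = 3 * 1.070756 = 3.212268, which rounds to 3.2123.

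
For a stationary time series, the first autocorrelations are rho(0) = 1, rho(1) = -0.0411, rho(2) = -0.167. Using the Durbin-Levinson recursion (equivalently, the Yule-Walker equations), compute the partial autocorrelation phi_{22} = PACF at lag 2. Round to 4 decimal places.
\phi_{22} = -0.1690

The PACF at lag k is phi_{kk}, the last component of the solution
to the Yule-Walker system G_k phi = r_k where
  (G_k)_{ij} = rho(|i - j|), (r_k)_i = rho(i), i,j = 1..k.
Equivalently, Durbin-Levinson gives phi_{kk} iteratively:
  phi_{11} = rho(1)
  phi_{kk} = [rho(k) - sum_{j=1..k-1} phi_{k-1,j} rho(k-j)]
            / [1 - sum_{j=1..k-1} phi_{k-1,j} rho(j)],
  phi_{k,j} = phi_{k-1,j} - phi_{kk} phi_{k-1,k-j},  j = 1..k-1.
Step k = 1:
  phi_11 = rho(1) = -0.0411.
Step k = 2:
  phi_22 = [rho(2) - phi_11 rho(1)] / [1 - phi_11 rho(1)] = [-0.167 - (-0.0411)(-0.0411)] / [1 - (-0.0411)(-0.0411)]
         = -0.16868921 / 0.99831079 = -0.169.
Therefore phi_{22} = -0.1690.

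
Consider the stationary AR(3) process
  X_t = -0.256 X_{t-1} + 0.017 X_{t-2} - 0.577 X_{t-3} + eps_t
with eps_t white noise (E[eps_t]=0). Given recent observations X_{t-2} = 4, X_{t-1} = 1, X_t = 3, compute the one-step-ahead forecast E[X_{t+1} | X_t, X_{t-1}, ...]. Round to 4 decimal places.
E[X_{t+1} \mid \mathcal F_t] = -3.0590

For an AR(p) model X_t = c + sum_i phi_i X_{t-i} + eps_t, the
one-step-ahead conditional mean is
  E[X_{t+1} | X_t, ...] = c + sum_i phi_i X_{t+1-i}.
Substitute known values:
  E[X_{t+1} | ...] = (-0.256) * (3) + (0.017) * (1) + (-0.577) * (4)
                   = -3.0590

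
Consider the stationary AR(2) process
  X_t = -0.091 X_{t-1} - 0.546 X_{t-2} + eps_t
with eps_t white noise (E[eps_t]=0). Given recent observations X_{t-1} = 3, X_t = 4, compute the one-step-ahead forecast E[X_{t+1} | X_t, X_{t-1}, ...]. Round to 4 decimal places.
E[X_{t+1} \mid \mathcal F_t] = -2.0020

For an AR(p) model X_t = c + sum_i phi_i X_{t-i} + eps_t, the
one-step-ahead conditional mean is
  E[X_{t+1} | X_t, ...] = c + sum_i phi_i X_{t+1-i}.
Substitute known values:
  E[X_{t+1} | ...] = (-0.091) * (4) + (-0.546) * (3)
                   = -2.0020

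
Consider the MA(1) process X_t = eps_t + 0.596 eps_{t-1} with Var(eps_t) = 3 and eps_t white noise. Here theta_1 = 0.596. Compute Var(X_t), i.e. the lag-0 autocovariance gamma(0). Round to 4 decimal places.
\gamma(0) = 4.0656

For an MA(q) process X_t = eps_t + sum_i theta_i eps_{t-i} with
Var(eps_t) = sigma^2, the variance is
  gamma(0) = sigma^2 * (1 + sum_i theta_i^2).
  sum_i theta_i^2 = (0.596)^2 = 0.355216.
  gamma(0) = 3 * (1 + 0.355216) = 3 * 1.355216 = 4.065648, which rounds to 4.0656.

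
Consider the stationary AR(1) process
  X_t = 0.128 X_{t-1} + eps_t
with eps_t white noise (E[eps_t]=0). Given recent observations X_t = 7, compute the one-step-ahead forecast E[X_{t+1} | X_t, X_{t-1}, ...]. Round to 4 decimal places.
E[X_{t+1} \mid \mathcal F_t] = 0.8960

For an AR(p) model X_t = c + sum_i phi_i X_{t-i} + eps_t, the
one-step-ahead conditional mean is
  E[X_{t+1} | X_t, ...] = c + sum_i phi_i X_{t+1-i}.
Substitute known values:
  E[X_{t+1} | ...] = (0.128) * (7)
                   = 0.8960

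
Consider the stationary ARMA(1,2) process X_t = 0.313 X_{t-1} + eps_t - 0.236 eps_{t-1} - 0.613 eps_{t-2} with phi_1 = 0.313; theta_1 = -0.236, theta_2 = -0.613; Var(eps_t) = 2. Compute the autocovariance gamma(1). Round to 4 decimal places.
\gamma(1) = 0.3040

Multiply the model equation by X_{t-k} and take expectations. With theta_0 = psi_0 = 1 and psi_j the MA(infinity) weights, this gives
  gamma(k) - sum_i phi_i gamma(k-i) = c_k,
  c_k = sigma^2 * sum_{j=k..q} theta_j psi_{j-k}   (c_k = 0 for k > q),
using gamma(-m) = gamma(m).
psi-weights needed (psi_j = theta_j + sum_i phi_i psi_{j-i}):
  psi_1 = theta_1 + phi_1 = -0.236 + (0.313) = 0.077
  psi_2 = theta_2 + phi_1 psi_1 = -0.613 + (0.313)(0.077) = -0.588899
Right-hand sides:
  c_0 = sigma^2 (1 + theta_1 psi_1 + theta_2 psi_2) = 2 * (1 + (-0.236)(0.077) + (-0.613)(-0.588899)) = 2 * 1.342823 = 2.685646
  c_1 = sigma^2 (theta_1 + theta_2 psi_1) = 2 * (-0.236 + (-0.613)(0.077)) = -0.566402
  c_2 = sigma^2 theta_2 = 2 * (-0.613) = -1.226
Equations for k = 0 and k = 1 (AR order 1):
  gamma(0) = phi_1 gamma(1) + c_0
  gamma(1) = phi_1 gamma(0) + c_1
Substituting the second into the first: gamma(0) (1 - phi_1^2) = c_0 + phi_1 c_1, so
  gamma(0) = (c_0 + phi_1 c_1) / (1 - phi_1^2) = (2.685646 + (0.313)(-0.566402)) / (1 - (0.313)^2) = 2.508362 / 0.902031 = 2.780794.
  gamma(1) = phi_1 gamma(0) + c_1 = (0.313)(2.780794) + (-0.566402) = 0.303987.
Therefore gamma(1) = 0.3040 (to 4 decimal places).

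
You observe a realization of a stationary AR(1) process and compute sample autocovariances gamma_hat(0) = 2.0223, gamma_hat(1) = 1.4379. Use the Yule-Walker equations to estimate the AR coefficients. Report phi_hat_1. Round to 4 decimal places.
\hat\phi_{1} = 0.7110

The Yule-Walker equations for an AR(p) process read, in matrix form,
  Gamma_p phi = r_p,   with   (Gamma_p)_{ij} = gamma(|i - j|),
                       (r_p)_i = gamma(i),   i,j = 1..p.
Substitute the sample gammas (Toeplitz matrix and right-hand side of size 1):
  Gamma_p = [[2.0223]]
  r_p     = [1.4379]
With p = 1 this is the single equation gamma(0) phi_1 = gamma(1):
  phi_hat_1 = gamma(1) / gamma(0) = 1.4379 / 2.0223 = 0.7110.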